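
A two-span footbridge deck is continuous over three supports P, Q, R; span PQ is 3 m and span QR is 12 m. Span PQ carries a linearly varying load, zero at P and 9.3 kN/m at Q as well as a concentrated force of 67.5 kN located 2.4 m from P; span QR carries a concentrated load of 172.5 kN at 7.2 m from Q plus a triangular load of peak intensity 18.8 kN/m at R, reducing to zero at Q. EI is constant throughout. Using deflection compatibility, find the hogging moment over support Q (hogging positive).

Insert a hinge at Q; M_Q is the redundant, and each span becomes simply supported.
Discontinuity in slope at Q on the released structure — sum the simple-span end rotations:
  span PQ: triangular load, peak 9.3: w₀L³/(45EI) = 5.58/EI
  span PQ: point load 67.5 at a = 2.4: Pab(L + a)/(6LEI) = 29.16/EI
  span QR: point load 172.5 at a = 7.2: Pab(L + b)/(6LEI) = 1391/EI
  span QR: triangular load, peak 18.8: 7w₀L³/(360EI) = 631.7/EI
  relative rotation θ_0 = (34.74 + 2023)/EI = 2057/EI
A unit hogging moment at Q produces rotation L₁/(3EI) + L₂/(3EI) = 5/EI.
Compatibility: M_Q·(L₁+L₂)/(3EI) = θ_0, giving M_Q = 411.5 kN·m (hogging).

M_Q = 411.5 kN·m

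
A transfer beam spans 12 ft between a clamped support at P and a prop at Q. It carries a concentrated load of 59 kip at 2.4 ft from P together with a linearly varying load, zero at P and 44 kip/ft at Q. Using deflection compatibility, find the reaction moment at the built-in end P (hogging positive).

M_P = 471.6 kip·ft

Release the roller at Q. Primary structure: cantilever fixed at P.
Primary-structure tip deflection at Q by superposition:
  point load 59 at a = 2.4: Pa²(3L − a)/(6EI) = 1903/EI
  triangular load, peak 44 at the free end: 11w₀L⁴/(120EI) = 83635/EI
  δ_0 = 85538/EI
Flexibility coefficient — unit upward force at Q: δ_{QQ} = L³/(3EI) = 576/EI.
The prop prevents deflection at Q: R_Q = δ_0/δ_{QQ} = 85538/576 = 148.5 kip.
Moment equilibrium about P: M_P = Σ(load moments about P) − R_Q·L = 2254 − 148.5×12 = 471.6 kip·ft.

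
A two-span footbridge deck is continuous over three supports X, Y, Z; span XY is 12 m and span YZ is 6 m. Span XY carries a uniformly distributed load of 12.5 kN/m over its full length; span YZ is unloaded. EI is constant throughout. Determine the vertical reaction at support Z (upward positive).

R_Z = -25 kN

Release continuity at Y by inserting a hinge; the redundant is the internal moment M_Y. The primary structure is two simply-supported spans XY and YZ.
End slopes at the hinge Y, treating each span as simply supported:
  span XY: UDL 12.5: wL³/(24EI) = 900/EI
  relative rotation θ_0 = (900 + 0)/EI = 900/EI
A unit hogging moment at Y produces rotation L₁/(3EI) + L₂/(3EI) = 6/EI.
Compatibility: M_Y·(L₁+L₂)/(3EI) = θ_0, giving M_Y = 150 kN·m (hogging).
Span YZ, ΣM about Z: R_Y^{YZ}·6 = 0 + 150, so R_Y^{YZ} = 25 kN and R_Z = 0 − 25 = -25 kN.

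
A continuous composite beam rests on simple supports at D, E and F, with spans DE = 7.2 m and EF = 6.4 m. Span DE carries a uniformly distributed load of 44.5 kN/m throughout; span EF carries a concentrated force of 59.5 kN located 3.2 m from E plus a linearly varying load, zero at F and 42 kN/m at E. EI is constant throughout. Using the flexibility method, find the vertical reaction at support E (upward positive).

R_E = 350.5 kN

Insert a hinge at E; M_E is the redundant, and each span becomes simply supported.
End slopes at the hinge E, treating each span as simply supported:
  span DE: UDL 44.5: wL³/(24EI) = 692.1/EI
  span EF: point load 59.5 at a = 3.2: Pab(L + b)/(6LEI) = 152.3/EI
  span EF: triangular load, peak 42: w₀L³/(45EI) = 244.7/EI
  relative rotation θ_0 = (692.1 + 397)/EI = 1089/EI
A unit hogging moment at E produces rotation L₁/(3EI) + L₂/(3EI) = 4.533/EI.
Compatibility: M_E·(L₁+L₂)/(3EI) = θ_0, giving M_E = 240.2 kN·m (hogging).
Span DE, ΣM about D with M_E applied at E: R_E^{DE}·7.2 = 1153 + 240.2, so R_E^{DE} = 193.6 kN and R_D = 320.4 − 193.6 = 126.8 kN.
Span EF, ΣM about F: R_E^{EF}·6.4 = 763.8 + 240.2, so R_E^{EF} = 156.9 kN and R_F = 193.9 − 156.9 = 37.01 kN.
R_E = 193.6 + 156.9 = 350.5 kN.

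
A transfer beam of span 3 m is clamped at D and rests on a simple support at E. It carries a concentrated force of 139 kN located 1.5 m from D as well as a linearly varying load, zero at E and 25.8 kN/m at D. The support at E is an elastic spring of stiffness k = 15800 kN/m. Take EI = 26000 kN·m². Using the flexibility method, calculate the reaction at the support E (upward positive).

R_E = 43.27 kN

Choose R_E as the redundant. The primary structure is the cantilever fixed at D.
Free-end deflection of the primary structure under the applied loading (downward +):
  point load 139 at a = 1.5: Pa²(3L − a)/(6EI) = 390.9/EI
  triangular load, peak 25.8 at the fixed end: w₀L⁴/(30EI) = 69.66/EI
  δ_0 = 460.6/EI
Tip deflection under a unit load at E: L³/(3EI) = 9/EI.
With EI = 26000 kN·m²: δ_0 = 0.017715 m and δ_{EE} = 0.000346 m/kN.
Compatibility — the spring shortens by R_E/k under the reaction it provides: δ_0 − R_E·δ_{EE} = R_E/k. With 1/k = 0.000063 m/kN, R_E = δ_0 / (δ_{EE} + 1/k) = 0.017715 / (0.000346 + 0.000063) = 43.27 kN.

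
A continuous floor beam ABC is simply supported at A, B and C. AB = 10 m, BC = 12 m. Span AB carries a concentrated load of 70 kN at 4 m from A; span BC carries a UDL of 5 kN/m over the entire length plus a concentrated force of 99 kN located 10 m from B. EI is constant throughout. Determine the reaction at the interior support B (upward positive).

R_B = 102.9 kN

Release continuity at B by inserting a hinge; the redundant is the internal moment M_B. The primary structure is two simply-supported spans AB and BC.
End slopes at the hinge B, treating each span as simply supported:
  span AB: point load 70 at a = 4: Pab(L + a)/(6LEI) = 392/EI
  span BC: UDL 5: wL³/(24EI) = 360/EI
  span BC: point load 99 at a = 10: Pab(L + b)/(6LEI) = 385/EI
  relative rotation θ_0 = (392 + 745)/EI = 1137/EI
A unit hogging moment at B produces rotation L₁/(3EI) + L₂/(3EI) = 7.333/EI.
Slope continuity at B: θ_0 = M_B·7.333/EI, so M_B = 1137/7.333 = 155 kN·m (hogging).
Span AB, ΣM about A with M_B applied at B: R_B^{AB}·10 = 280 + 155, so R_B^{AB} = 43.5 kN and R_A = 70 − 43.5 = 26.5 kN.
Span BC, ΣM about C: R_B^{BC}·12 = 558 + 155, so R_B^{BC} = 59.42 kN and R_C = 159 − 59.42 = 99.58 kN.
R_B = 43.5 + 59.42 = 102.9 kN.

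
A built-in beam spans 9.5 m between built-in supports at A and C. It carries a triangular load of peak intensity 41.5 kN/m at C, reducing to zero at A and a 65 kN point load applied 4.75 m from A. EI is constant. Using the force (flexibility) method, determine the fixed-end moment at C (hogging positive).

Release both end moments; the primary structure is a simply-supported span AC with redundants M_A and M_C.
End rotations of the released simple span under the applied load (×1/EI):
  at A: triangular load, peak 41.5: 7w₀L³/(360EI) = 691.9/EI
  at C: triangular load, peak 41.5: w₀L³/(45EI) = 790.7/EI
  at A: point load 65 at a = 4.75: Pab(L + b)/(6LEI) = 366.6/EI
  at C: point load 65 at a = 4.75: Pab(L + a)/(6LEI) = 366.6/EI
  θ_A0 = 1058/EI,  θ_C0 = 1157/EI
Flexibility coefficients: a unit moment at one end gives L/(3EI) there and L/(6EI) at the far end, so f₁₁ = f₂₂ = 3.167/EI and f₁₂ = f₂₁ = 1.583/EI.
Compatibility — zero rotation at each built-in end:
  3.167 M_A + 1.583 M_C = 1058
  1.583 M_A + 3.167 M_C = 1157
Solving the pair gives M_A = 202 kN·m and M_C = 264.5 kN·m (hogging).

M_C = 264.5 kN·m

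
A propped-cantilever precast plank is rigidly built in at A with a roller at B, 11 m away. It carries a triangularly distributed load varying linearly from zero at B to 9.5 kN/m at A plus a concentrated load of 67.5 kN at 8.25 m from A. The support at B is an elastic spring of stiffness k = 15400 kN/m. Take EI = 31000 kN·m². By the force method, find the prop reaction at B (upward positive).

R_B = 52.92 kN

Release the roller at B. Primary structure: cantilever fixed at A.
Deflection at B on the released cantilever, summing each load's contribution:
  triangular load, peak 9.5 at the fixed end: w₀L⁴/(30EI) = 4636/EI
  point load 67.5 at a = 8.25: Pa²(3L − a)/(6EI) = 18951/EI
  δ_0 = 23587/EI
Flexibility coefficient — unit upward force at B: δ_{BB} = L³/(3EI) = 443.7/EI.
With EI = 31000 kN·m²: δ_0 = 0.76089 m and δ_{BB} = 0.014312 m/kN.
Compatibility — the spring shortens by R_B/k under the reaction it provides: δ_0 − R_B·δ_{BB} = R_B/k. With 1/k = 0.000065 m/kN, R_B = δ_0 / (δ_{BB} + 1/k) = 0.76089 / (0.014312 + 0.000065) = 52.92 kN.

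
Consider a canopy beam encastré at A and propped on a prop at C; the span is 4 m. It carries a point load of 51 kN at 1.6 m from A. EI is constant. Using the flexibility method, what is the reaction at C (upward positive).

Release the roller at C. Primary structure: cantilever fixed at A.
Primary-structure tip deflection at C by superposition:
  point load 51 at a = 1.6: Pa²(3L − a)/(6EI) = 226.3/EI
Flexibility coefficient — unit upward force at C: δ_{CC} = L³/(3EI) = 21.33/EI.
Compatibility at C: δ_0 − R_C·δ_{CC} = 0, so R_C = 226.3/21.33 = 10.61 kN.

R_C = 10.61 kN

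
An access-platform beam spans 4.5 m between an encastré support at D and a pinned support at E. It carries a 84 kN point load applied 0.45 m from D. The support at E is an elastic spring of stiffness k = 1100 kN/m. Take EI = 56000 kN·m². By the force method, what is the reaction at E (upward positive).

Remove the prop at E; the released (primary) structure is a cantilever built in at D.
Free-end deflection of the primary structure under the applied loading (downward +):
  point load 84 at a = 0.45: Pa²(3L − a)/(6EI) = 37/EI
Tip deflection under a unit load at E: L³/(3EI) = 30.38/EI.
With EI = 56000 kN·m²: δ_0 = 0.000661 m and δ_{EE} = 0.000542 m/kN.
Compatibility — the spring shortens by R_E/k under the reaction it provides: δ_0 − R_E·δ_{EE} = R_E/k. With 1/k = 0.000909 m/kN, R_E = δ_0 / (δ_{EE} + 1/k) = 0.000661 / (0.000542 + 0.000909) = 0.4552 kN.

R_E = 0.4552 kN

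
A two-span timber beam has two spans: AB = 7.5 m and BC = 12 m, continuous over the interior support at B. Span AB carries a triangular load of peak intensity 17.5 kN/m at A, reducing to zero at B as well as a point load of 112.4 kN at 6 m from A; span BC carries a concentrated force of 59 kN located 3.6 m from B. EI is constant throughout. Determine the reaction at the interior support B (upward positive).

Insert a hinge at B; M_B is the redundant, and each span becomes simply supported.
Discontinuity in slope at B on the released structure — sum the simple-span end rotations:
  span AB: triangular load, peak 17.5: 7w₀L³/(360EI) = 143.6/EI
  span AB: point load 112.4 at a = 6: Pab(L + a)/(6LEI) = 303.5/EI
  span BC: point load 59 at a = 3.6: Pab(L + b)/(6LEI) = 505.5/EI
  relative rotation θ_0 = (447 + 505.5)/EI = 952.5/EI
A unit hogging moment at B produces rotation L₁/(3EI) + L₂/(3EI) = 6.5/EI.
Slope continuity at B: θ_0 = M_B·6.5/EI, so M_B = 952.5/6.5 = 146.5 kN·m (hogging).
Span AB, ΣM about A with M_B applied at B: R_B^{AB}·7.5 = 838.5 + 146.5, so R_B^{AB} = 131.3 kN and R_A = 178 − 131.3 = 46.69 kN.
Span BC, ΣM about C: R_B^{BC}·12 = 495.6 + 146.5, so R_B^{BC} = 53.51 kN and R_C = 59 − 53.51 = 5.488 kN.
R_B = 131.3 + 53.51 = 184.8 kN.

R_B = 184.8 kN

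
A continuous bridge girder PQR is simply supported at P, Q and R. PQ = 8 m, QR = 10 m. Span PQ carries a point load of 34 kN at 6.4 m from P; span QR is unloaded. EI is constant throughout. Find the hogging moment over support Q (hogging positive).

M_Q = 17.41 kN·m

Take M_Q as the redundant. Released structure: two simple spans PQ and QR with a hinge at Q.
End slopes at the hinge Q, treating each span as simply supported:
  span PQ: point load 34 at a = 6.4: Pab(L + a)/(6LEI) = 104.4/EI
  relative rotation θ_0 = (104.4 + 0)/EI = 104.4/EI
A unit hogging moment at Q produces rotation L₁/(3EI) + L₂/(3EI) = 6/EI.
Compatibility: M_Q·(L₁+L₂)/(3EI) = θ_0, giving M_Q = 17.41 kN·m (hogging).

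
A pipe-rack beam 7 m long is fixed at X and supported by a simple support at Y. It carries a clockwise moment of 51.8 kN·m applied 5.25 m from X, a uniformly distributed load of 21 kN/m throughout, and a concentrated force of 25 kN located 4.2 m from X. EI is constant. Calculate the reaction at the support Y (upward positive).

Release the roller at Y. Primary structure: cantilever fixed at X.
Deflection at Y on the released cantilever, summing each load's contribution:
  clockwise couple 51.8 at a = 5.25: M₀a(2L − a)/(2EI) = 1190/EI
  UDL 21: wL⁴/(8EI) = 6303/EI
  point load 25 at a = 4.2: Pa²(3L − a)/(6EI) = 1235/EI
  δ_0 = 8727/EI
Tip deflection under a unit load at Y: L³/(3EI) = 114.3/EI.
The prop prevents deflection at Y: R_Y = δ_0/δ_{YY} = 8727/114.3 = 76.33 kN.

R_Y = 76.33 kN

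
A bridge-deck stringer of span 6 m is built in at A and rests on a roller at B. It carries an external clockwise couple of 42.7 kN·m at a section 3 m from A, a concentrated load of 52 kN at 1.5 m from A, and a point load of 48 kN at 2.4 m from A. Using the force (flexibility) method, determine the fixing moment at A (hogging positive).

M_A = 101.1 kN·m

Choose R_B as the redundant. The primary structure is the cantilever fixed at A.
Downward deflection at the released point B due to the loads:
  clockwise couple 42.7 at a = 3: M₀a(2L − a)/(2EI) = 576.5/EI
  point load 52 at a = 1.5: Pa²(3L − a)/(6EI) = 321.8/EI
  point load 48 at a = 2.4: Pa²(3L − a)/(6EI) = 718.8/EI
  δ_0 = 1617/EI
Tip deflection under a unit load at B: L³/(3EI) = 72/EI.
The prop prevents deflection at B: R_B = δ_0/δ_{BB} = 1617/72 = 22.46 kN.
Moment equilibrium about A: M_A = Σ(load moments about A) − R_B·L = 235.9 − 22.46×6 = 101.1 kN·m.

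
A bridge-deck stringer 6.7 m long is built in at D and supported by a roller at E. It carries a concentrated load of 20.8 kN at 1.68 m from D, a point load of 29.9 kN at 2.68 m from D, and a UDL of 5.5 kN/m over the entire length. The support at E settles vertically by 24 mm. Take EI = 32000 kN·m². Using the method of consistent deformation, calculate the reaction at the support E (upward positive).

Release the roller at E. Primary structure: cantilever fixed at D.
Deflection at E on the released cantilever, summing each load's contribution:
  point load 20.8 at a = 1.68: Pa²(3L − a)/(6EI) = 180.2/EI
  point load 29.9 at a = 2.68: Pa²(3L − a)/(6EI) = 623.5/EI
  UDL 5.5: wL⁴/(8EI) = 1385/EI
  δ_0 = 2189/EI
Flexibility coefficient — unit upward force at E: δ_{EE} = L³/(3EI) = 100.3/EI.
With EI = 32000 kN·m²: δ_0 = 0.06841 m and δ_{EE} = 0.003133 m/kN.
Compatibility — the beam at E must follow the support down by 0.024 m: δ_0 − R_E·δ_{EE} = 0.024, so R_E = (0.06841 − 0.024)/0.003133 = 14.18 kN.

R_E = 14.18 kN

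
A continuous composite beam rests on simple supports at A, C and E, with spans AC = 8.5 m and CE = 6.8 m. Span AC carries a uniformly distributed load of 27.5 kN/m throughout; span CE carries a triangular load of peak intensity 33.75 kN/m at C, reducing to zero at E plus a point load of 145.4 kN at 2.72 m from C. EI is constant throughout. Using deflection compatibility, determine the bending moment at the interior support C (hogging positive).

Take M_C as the redundant. Released structure: two simple spans AC and CE with a hinge at C.
Rotations at C on the released spans (each span's end-slope, ×1/EI):
  span AC: UDL 27.5: wL³/(24EI) = 703.7/EI
  span CE: triangular load, peak 33.75: w₀L³/(45EI) = 235.8/EI
  span CE: point load 145.4 at a = 2.72: Pab(L + b)/(6LEI) = 430.3/EI
  relative rotation θ_0 = (703.7 + 666.1)/EI = 1370/EI
A unit hogging moment at C produces rotation L₁/(3EI) + L₂/(3EI) = 5.1/EI.
Compatibility: M_C·(L₁+L₂)/(3EI) = θ_0, giving M_C = 268.6 kN·m (hogging).

M_C = 268.6 kN·m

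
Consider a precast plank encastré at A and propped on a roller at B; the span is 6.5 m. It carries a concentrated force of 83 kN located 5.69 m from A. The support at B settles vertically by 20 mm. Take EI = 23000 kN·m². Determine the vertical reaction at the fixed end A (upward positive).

Release the roller at B. Primary structure: cantilever fixed at A.
Free-end deflection of the primary structure under the applied loading (downward +):
  point load 83 at a = 5.69: Pa²(3L − a)/(6EI) = 6185/EI
Tip deflection under a unit load at B: L³/(3EI) = 91.54/EI.
With EI = 23000 kN·m²: δ_0 = 0.26892 m and δ_{BB} = 0.00398 m/kN.
Compatibility — the beam at B must follow the support down by 0.02 m: δ_0 − R_B·δ_{BB} = 0.02, so R_B = (0.26892 − 0.02)/0.00398 = 62.54 kN.
Vertical equilibrium: R_A = ΣP − R_B = 83 − 62.54 = 20.46 kN.

R_A = 20.46 kN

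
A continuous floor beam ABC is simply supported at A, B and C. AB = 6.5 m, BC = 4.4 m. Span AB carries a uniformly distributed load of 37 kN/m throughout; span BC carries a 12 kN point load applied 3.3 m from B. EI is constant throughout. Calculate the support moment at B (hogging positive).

M_B = 119 kN·m

Take M_B as the redundant. Released structure: two simple spans AB and BC with a hinge at B.
Rotations at B on the released spans (each span's end-slope, ×1/EI):
  span AB: UDL 37: wL³/(24EI) = 423.4/EI
  span BC: point load 12 at a = 3.3: Pab(L + b)/(6LEI) = 9.075/EI
  relative rotation θ_0 = (423.4 + 9.075)/EI = 432.5/EI
A unit hogging moment at B produces rotation L₁/(3EI) + L₂/(3EI) = 3.633/EI.
Slope continuity at B: θ_0 = M_B·3.633/EI, so M_B = 432.5/3.633 = 119 kN·m (hogging).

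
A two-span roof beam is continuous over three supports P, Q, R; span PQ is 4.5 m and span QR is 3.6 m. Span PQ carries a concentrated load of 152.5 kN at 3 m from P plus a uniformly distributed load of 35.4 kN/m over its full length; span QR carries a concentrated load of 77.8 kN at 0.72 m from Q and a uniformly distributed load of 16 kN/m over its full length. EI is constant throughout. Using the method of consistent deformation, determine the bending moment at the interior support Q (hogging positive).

M_Q = 149.8 kN·m

Insert a hinge at Q; M_Q is the redundant, and each span becomes simply supported.
Discontinuity in slope at Q on the released structure — sum the simple-span end rotations:
  span PQ: point load 152.5 at a = 3: Pab(L + a)/(6LEI) = 190.6/EI
  span PQ: UDL 35.4: wL³/(24EI) = 134.4/EI
  span QR: point load 77.8 at a = 0.72: Pab(L + b)/(6LEI) = 48.4/EI
  span QR: UDL 16: wL³/(24EI) = 31.1/EI
  relative rotation θ_0 = (325 + 79.5)/EI = 404.5/EI
A unit hogging moment at Q produces rotation L₁/(3EI) + L₂/(3EI) = 2.7/EI.
Compatibility: M_Q·(L₁+L₂)/(3EI) = θ_0, giving M_Q = 149.8 kN·m (hogging).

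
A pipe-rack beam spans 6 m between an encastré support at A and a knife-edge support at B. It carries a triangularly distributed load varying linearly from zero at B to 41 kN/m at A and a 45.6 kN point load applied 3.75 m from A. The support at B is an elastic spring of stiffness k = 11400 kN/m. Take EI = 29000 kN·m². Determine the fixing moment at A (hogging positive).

M_A = 151.9 kN·m

Choose R_B as the redundant. The primary structure is the cantilever fixed at A.
Free-end deflection of the primary structure under the applied loading (downward +):
  triangular load, peak 41 at the fixed end: w₀L⁴/(30EI) = 1771/EI
  point load 45.6 at a = 3.75: Pa²(3L − a)/(6EI) = 1523/EI
  δ_0 = 3294/EI
Flexibility coefficient — unit upward force at B: δ_{BB} = L³/(3EI) = 72/EI.
With EI = 29000 kN·m²: δ_0 = 0.11359 m and δ_{BB} = 0.002483 m/kN.
Compatibility — the spring shortens by R_B/k under the reaction it provides: δ_0 − R_B·δ_{BB} = R_B/k. With 1/k = 0.000088 m/kN, R_B = δ_0 / (δ_{BB} + 1/k) = 0.11359 / (0.002483 + 0.000088) = 44.19 kN.
Moment equilibrium about A: M_A = Σ(load moments about A) − R_B·L = 417 − 44.19×6 = 151.9 kN·m.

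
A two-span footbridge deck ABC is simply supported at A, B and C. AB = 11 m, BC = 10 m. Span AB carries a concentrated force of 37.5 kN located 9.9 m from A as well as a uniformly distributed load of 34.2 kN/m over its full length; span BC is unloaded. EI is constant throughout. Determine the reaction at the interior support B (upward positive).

Take M_B as the redundant. Released structure: two simple spans AB and BC with a hinge at B.
End slopes at the hinge B, treating each span as simply supported:
  span AB: point load 37.5 at a = 9.9: Pab(L + a)/(6LEI) = 129.3/EI
  span AB: UDL 34.2: wL³/(24EI) = 1897/EI
  relative rotation θ_0 = (2026 + 0)/EI = 2026/EI
A unit hogging moment at B produces rotation L₁/(3EI) + L₂/(3EI) = 7/EI.
Slope continuity at B: θ_0 = M_B·7/EI, so M_B = 2026/7 = 289.4 kN·m (hogging).
Span AB, ΣM about A with M_B applied at B: R_B^{AB}·11 = 2440 + 289.4, so R_B^{AB} = 248.2 kN and R_A = 413.7 − 248.2 = 165.5 kN.
Span BC, ΣM about C: R_B^{BC}·10 = 0 + 289.4, so R_B^{BC} = 28.94 kN and R_C = 0 − 28.94 = -28.94 kN.
R_B = 248.2 + 28.94 = 277.1 kN.

R_B = 277.1 kN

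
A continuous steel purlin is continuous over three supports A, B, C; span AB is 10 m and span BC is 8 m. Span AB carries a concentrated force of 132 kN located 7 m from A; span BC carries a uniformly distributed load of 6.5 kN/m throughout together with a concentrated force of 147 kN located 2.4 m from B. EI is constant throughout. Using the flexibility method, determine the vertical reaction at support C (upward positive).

R_C = 39.19 kN

Insert a hinge at B; M_B is the redundant, and each span becomes simply supported.
Rotations at B on the released spans (each span's end-slope, ×1/EI):
  span AB: point load 132 at a = 7: Pab(L + a)/(6LEI) = 785.4/EI
  span BC: UDL 6.5: wL³/(24EI) = 138.7/EI
  span BC: point load 147 at a = 2.4: Pab(L + b)/(6LEI) = 559.8/EI
  relative rotation θ_0 = (785.4 + 698.4)/EI = 1484/EI
A unit hogging moment at B produces rotation L₁/(3EI) + L₂/(3EI) = 6/EI.
Slope continuity at B: θ_0 = M_B·6/EI, so M_B = 1484/6 = 247.3 kN·m (hogging).
Span BC, ΣM about C: R_B^{BC}·8 = 1031 + 247.3, so R_B^{BC} = 159.8 kN and R_C = 199 − 159.8 = 39.19 kN.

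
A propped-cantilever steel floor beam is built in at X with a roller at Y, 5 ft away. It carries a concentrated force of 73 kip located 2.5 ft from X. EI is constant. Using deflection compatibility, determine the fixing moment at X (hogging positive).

M_X = 68.44 kip·ft

Choose R_Y as the redundant. The primary structure is the cantilever fixed at X.
Downward deflection at the released point Y due to the loads:
  point load 73 at a = 2.5: Pa²(3L − a)/(6EI) = 950.5/EI
Flexibility coefficient — unit upward force at Y: δ_{YY} = L³/(3EI) = 41.67/EI.
Compatibility at Y: δ_0 − R_Y·δ_{YY} = 0, so R_Y = 950.5/41.67 = 22.81 kip.
Moment equilibrium about X: M_X = Σ(load moments about X) − R_Y·L = 182.5 − 22.81×5 = 68.44 kip·ft.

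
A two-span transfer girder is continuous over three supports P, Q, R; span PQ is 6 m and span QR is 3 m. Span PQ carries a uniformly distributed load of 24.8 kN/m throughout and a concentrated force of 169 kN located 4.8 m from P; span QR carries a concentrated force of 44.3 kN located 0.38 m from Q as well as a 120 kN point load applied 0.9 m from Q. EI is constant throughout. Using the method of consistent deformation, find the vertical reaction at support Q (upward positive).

Release continuity at Q by inserting a hinge; the redundant is the internal moment M_Q. The primary structure is two simply-supported spans PQ and QR.
Discontinuity in slope at Q on the released structure — sum the simple-span end rotations:
  span PQ: UDL 24.8: wL³/(24EI) = 223.2/EI
  span PQ: point load 169 at a = 4.8: Pab(L + a)/(6LEI) = 292/EI
  span QR: point load 44.3 at a = 0.38: Pab(L + b)/(6LEI) = 13.77/EI
  span QR: point load 120 at a = 0.9: Pab(L + b)/(6LEI) = 64.26/EI
  relative rotation θ_0 = (515.2 + 78.03)/EI = 593.3/EI
A unit hogging moment at Q produces rotation L₁/(3EI) + L₂/(3EI) = 3/EI.
Compatibility: M_Q·(L₁+L₂)/(3EI) = θ_0, giving M_Q = 197.8 kN·m (hogging).
Span PQ, ΣM about P with M_Q applied at Q: R_Q^{PQ}·6 = 1258 + 197.8, so R_Q^{PQ} = 242.6 kN and R_P = 317.8 − 242.6 = 75.24 kN.
Span QR, ΣM about R: R_Q^{QR}·3 = 368.1 + 197.8, so R_Q^{QR} = 188.6 kN and R_R = 164.3 − 188.6 = -24.31 kN.
R_Q = 242.6 + 188.6 = 431.2 kN.

R_Q = 431.2 kN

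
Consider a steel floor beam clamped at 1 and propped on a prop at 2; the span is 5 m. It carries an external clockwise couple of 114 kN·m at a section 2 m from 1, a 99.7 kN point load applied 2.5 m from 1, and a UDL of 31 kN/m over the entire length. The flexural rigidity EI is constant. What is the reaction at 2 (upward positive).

R_2 = 111.2 kN

Take the reaction at 2 as the redundant and release it; the primary structure is a cantilever fixed at 1.
Primary-structure tip deflection at 2 by superposition:
  clockwise couple 114 at a = 2: M₀a(2L − a)/(2EI) = 912/EI
  point load 99.7 at a = 2.5: Pa²(3L − a)/(6EI) = 1298/EI
  UDL 31: wL⁴/(8EI) = 2422/EI
  δ_0 = 4632/EI
Flexibility coefficient — unit upward force at 2: δ_{22} = L³/(3EI) = 41.67/EI.
The prop prevents deflection at 2: R_2 = δ_0/δ_{22} = 4632/41.67 = 111.2 kN.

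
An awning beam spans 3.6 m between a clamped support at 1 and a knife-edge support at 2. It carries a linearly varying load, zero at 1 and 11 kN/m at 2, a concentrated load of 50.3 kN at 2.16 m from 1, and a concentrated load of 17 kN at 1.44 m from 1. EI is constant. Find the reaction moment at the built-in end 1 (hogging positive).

M_1 = 50.49 kN·m

Remove the prop at 2; the released (primary) structure is a cantilever built in at 1.
Downward deflection at the released point 2 due to the loads:
  triangular load, peak 11 at the free end: 11w₀L⁴/(120EI) = 169.4/EI
  point load 50.3 at a = 2.16: Pa²(3L − a)/(6EI) = 337.9/EI
  point load 17 at a = 1.44: Pa²(3L − a)/(6EI) = 54.99/EI
  δ_0 = 562.3/EI
Flexibility coefficient — unit upward force at 2: δ_{22} = L³/(3EI) = 15.55/EI.
The prop prevents deflection at 2: R_2 = δ_0/δ_{22} = 562.3/15.55 = 36.16 kN.
Moment equilibrium about 1: M_1 = Σ(load moments about 1) − R_2·L = 180.6 − 36.16×3.6 = 50.49 kN·m.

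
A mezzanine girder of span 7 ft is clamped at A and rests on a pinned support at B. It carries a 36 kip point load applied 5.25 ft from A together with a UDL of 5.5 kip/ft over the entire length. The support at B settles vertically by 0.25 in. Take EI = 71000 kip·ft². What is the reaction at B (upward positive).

R_B = 24.28 kip

Take the reaction at B as the redundant and release it; the primary structure is a cantilever fixed at A.
Deflection at B on the released cantilever, summing each load's contribution:
  point load 36 at a = 5.25: Pa²(3L − a)/(6EI) = 2605/EI
  UDL 5.5: wL⁴/(8EI) = 1651/EI
  δ_0 = 4255/EI
Flexibility coefficient — unit upward force at B: δ_{BB} = L³/(3EI) = 114.3/EI.
With EI = 71000 kip·ft²: δ_0 = 0.059934 ft and δ_{BB} = 0.00161 ft/kip.
Compatibility — the beam at B must follow the support down by 0.02083 ft: δ_0 − R_B·δ_{BB} = 0.02083, so R_B = (0.059934 − 0.02083)/0.00161 = 24.28 kip.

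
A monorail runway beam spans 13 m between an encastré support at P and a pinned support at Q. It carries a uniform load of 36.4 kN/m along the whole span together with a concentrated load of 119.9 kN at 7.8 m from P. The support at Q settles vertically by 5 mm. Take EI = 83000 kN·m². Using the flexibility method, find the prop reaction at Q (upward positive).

Choose R_Q as the redundant. The primary structure is the cantilever fixed at P.
Primary-structure tip deflection at Q by superposition:
  UDL 36.4: wL⁴/(8EI) = 129953/EI
  point load 119.9 at a = 7.8: Pa²(3L − a)/(6EI) = 37933/EI
  δ_0 = 167885/EI
Tip deflection under a unit load at Q: L³/(3EI) = 732.3/EI.
With EI = 83000 kN·m²: δ_0 = 2.0227 m and δ_{QQ} = 0.008823 m/kN.
Compatibility — the beam at Q must follow the support down by 0.005 m: δ_0 − R_Q·δ_{QQ} = 0.005, so R_Q = (2.0227 − 0.005)/0.008823 = 228.7 kN.

R_Q = 228.7 kN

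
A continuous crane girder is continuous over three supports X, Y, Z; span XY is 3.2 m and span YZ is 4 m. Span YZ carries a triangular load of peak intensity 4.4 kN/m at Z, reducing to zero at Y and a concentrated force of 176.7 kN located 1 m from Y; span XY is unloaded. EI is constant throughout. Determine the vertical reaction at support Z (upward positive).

R_Z = 33.37 kN

Release continuity at Y by inserting a hinge; the redundant is the internal moment M_Y. The primary structure is two simply-supported spans XY and YZ.
End slopes at the hinge Y, treating each span as simply supported:
  span YZ: triangular load, peak 4.4: 7w₀L³/(360EI) = 5.476/EI
  span YZ: point load 176.7 at a = 1: Pab(L + b)/(6LEI) = 154.6/EI
  relative rotation θ_0 = (0 + 160.1)/EI = 160.1/EI
A unit hogging moment at Y produces rotation L₁/(3EI) + L₂/(3EI) = 2.4/EI.
Slope continuity at Y: θ_0 = M_Y·2.4/EI, so M_Y = 160.1/2.4 = 66.7 kN·m (hogging).
Span YZ, ΣM about Z: R_Y^{YZ}·4 = 541.8 + 66.7, so R_Y^{YZ} = 152.1 kN and R_Z = 185.5 − 152.1 = 33.37 kN.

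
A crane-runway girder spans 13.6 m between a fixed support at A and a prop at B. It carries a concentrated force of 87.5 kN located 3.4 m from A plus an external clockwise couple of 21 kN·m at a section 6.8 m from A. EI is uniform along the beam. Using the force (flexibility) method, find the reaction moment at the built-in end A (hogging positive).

Take the reaction at B as the redundant and release it; the primary structure is a cantilever fixed at A.
Primary-structure tip deflection at B by superposition:
  point load 87.5 at a = 3.4: Pa²(3L − a)/(6EI) = 6305/EI
  clockwise couple 21 at a = 6.8: M₀a(2L − a)/(2EI) = 1457/EI
  δ_0 = 7762/EI
Flexibility coefficient — unit upward force at B: δ_{BB} = L³/(3EI) = 838.5/EI.
Compatibility at B: δ_0 − R_B·δ_{BB} = 0, so R_B = 7762/838.5 = 9.257 kN.
Moment equilibrium about A: M_A = Σ(load moments about A) − R_B·L = 318.5 − 9.257×13.6 = 192.6 kN·m.

M_A = 192.6 kN·m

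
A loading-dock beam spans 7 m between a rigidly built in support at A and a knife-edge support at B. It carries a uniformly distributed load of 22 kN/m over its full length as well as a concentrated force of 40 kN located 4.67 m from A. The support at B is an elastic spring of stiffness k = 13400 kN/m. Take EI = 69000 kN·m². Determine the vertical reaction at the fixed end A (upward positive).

R_A = 118.9 kN

Release the roller at B. Primary structure: cantilever fixed at A.
Deflection at B on the released cantilever, summing each load's contribution:
  UDL 22: wL⁴/(8EI) = 6603/EI
  point load 40 at a = 4.67: Pa²(3L − a)/(6EI) = 2374/EI
  δ_0 = 8977/EI
Tip deflection under a unit load at B: L³/(3EI) = 114.3/EI.
With EI = 69000 kN·m²: δ_0 = 0.1301 m and δ_{BB} = 0.001657 m/kN.
Compatibility — the spring shortens by R_B/k under the reaction it provides: δ_0 − R_B·δ_{BB} = R_B/k. With 1/k = 0.000075 m/kN, R_B = δ_0 / (δ_{BB} + 1/k) = 0.1301 / (0.001657 + 0.000075) = 75.13 kN.
Vertical equilibrium: R_A = ΣP − R_B = 194 − 75.13 = 118.9 kN.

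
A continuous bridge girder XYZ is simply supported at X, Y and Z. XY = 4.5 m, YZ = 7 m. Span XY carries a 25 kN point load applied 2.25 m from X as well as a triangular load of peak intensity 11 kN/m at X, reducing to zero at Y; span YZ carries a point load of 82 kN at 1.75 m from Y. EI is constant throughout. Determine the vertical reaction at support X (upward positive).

Take M_Y as the redundant. Released structure: two simple spans XY and YZ with a hinge at Y.
Discontinuity in slope at Y on the released structure — sum the simple-span end rotations:
  span XY: point load 25 at a = 2.25: Pab(L + a)/(6LEI) = 31.64/EI
  span XY: triangular load, peak 11: 7w₀L³/(360EI) = 19.49/EI
  span YZ: point load 82 at a = 1.75: Pab(L + b)/(6LEI) = 219.7/EI
  relative rotation θ_0 = (51.13 + 219.7)/EI = 270.9/EI
A unit hogging moment at Y produces rotation L₁/(3EI) + L₂/(3EI) = 3.833/EI.
Compatibility: M_Y·(L₁+L₂)/(3EI) = θ_0, giving M_Y = 70.66 kN·m (hogging).
Span XY, ΣM about X with M_Y applied at Y: R_Y^{XY}·4.5 = 93.38 + 70.66, so R_Y^{XY} = 36.45 kN and R_X = 49.75 − 36.45 = 13.3 kN.

R_X = 13.3 kN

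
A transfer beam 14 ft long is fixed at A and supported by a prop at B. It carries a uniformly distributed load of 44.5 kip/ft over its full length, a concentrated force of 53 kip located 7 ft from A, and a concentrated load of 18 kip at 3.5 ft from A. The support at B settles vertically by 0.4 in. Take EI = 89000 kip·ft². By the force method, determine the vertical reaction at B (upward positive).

Remove the prop at B; the released (primary) structure is a cantilever built in at A.
Primary-structure tip deflection at B by superposition:
  UDL 44.5: wL⁴/(8EI) = 213689/EI
  point load 53 at a = 7: Pa²(3L − a)/(6EI) = 15149/EI
  point load 18 at a = 3.5: Pa²(3L − a)/(6EI) = 1415/EI
  δ_0 = 230253/EI
Flexibility coefficient — unit upward force at B: δ_{BB} = L³/(3EI) = 914.7/EI.
With EI = 89000 kip·ft²: δ_0 = 2.5871 ft and δ_{BB} = 0.010277 ft/kip.
Compatibility — the beam at B must follow the support down by 0.03333 ft: δ_0 − R_B·δ_{BB} = 0.03333, so R_B = (2.5871 − 0.03333)/0.010277 = 248.5 kip.

R_B = 248.5 kip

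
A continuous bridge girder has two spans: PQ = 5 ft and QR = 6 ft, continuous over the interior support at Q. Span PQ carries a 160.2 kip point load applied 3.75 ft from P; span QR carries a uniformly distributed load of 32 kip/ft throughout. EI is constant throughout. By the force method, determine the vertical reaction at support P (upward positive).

R_P = 12.39 kip

Insert a hinge at Q; M_Q is the redundant, and each span becomes simply supported.
Discontinuity in slope at Q on the released structure — sum the simple-span end rotations:
  span PQ: point load 160.2 at a = 3.75: Pab(L + a)/(6LEI) = 219/EI
  span QR: UDL 32: wL³/(24EI) = 288/EI
  relative rotation θ_0 = (219 + 288)/EI = 507/EI
A unit hogging moment at Q produces rotation L₁/(3EI) + L₂/(3EI) = 3.667/EI.
Compatibility: M_Q·(L₁+L₂)/(3EI) = θ_0, giving M_Q = 138.3 kip·ft (hogging).
Span PQ, ΣM about P with M_Q applied at Q: R_Q^{PQ}·5 = 600.8 + 138.3, so R_Q^{PQ} = 147.8 kip and R_P = 160.2 − 147.8 = 12.39 kip.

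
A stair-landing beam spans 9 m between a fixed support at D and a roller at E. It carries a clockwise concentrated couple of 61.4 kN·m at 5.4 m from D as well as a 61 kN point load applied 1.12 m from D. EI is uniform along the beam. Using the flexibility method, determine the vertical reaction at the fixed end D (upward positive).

Choose R_E as the redundant. The primary structure is the cantilever fixed at D.
Free-end deflection of the primary structure under the applied loading (downward +):
  clockwise couple 61.4 at a = 5.4: M₀a(2L − a)/(2EI) = 2089/EI
  point load 61 at a = 1.12: Pa²(3L − a)/(6EI) = 330/EI
  δ_0 = 2419/EI
Flexibility coefficient — unit upward force at E: δ_{EE} = L³/(3EI) = 243/EI.
Compatibility at E: δ_0 − R_E·δ_{EE} = 0, so R_E = 2419/243 = 9.954 kN.
Vertical equilibrium: R_D = ΣP − R_E = 61 − 9.954 = 51.05 kN.

R_D = 51.05 kN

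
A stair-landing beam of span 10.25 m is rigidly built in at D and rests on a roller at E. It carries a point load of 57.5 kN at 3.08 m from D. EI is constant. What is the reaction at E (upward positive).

R_E = 7.008 kN

Take the reaction at E as the redundant and release it; the primary structure is a cantilever fixed at D.
Deflection at E on the released cantilever, summing each load's contribution:
  point load 57.5 at a = 3.08: Pa²(3L − a)/(6EI) = 2516/EI
Tip deflection under a unit load at E: L³/(3EI) = 359/EI.
Compatibility at E: δ_0 − R_E·δ_{EE} = 0, so R_E = 2516/359 = 7.008 kN.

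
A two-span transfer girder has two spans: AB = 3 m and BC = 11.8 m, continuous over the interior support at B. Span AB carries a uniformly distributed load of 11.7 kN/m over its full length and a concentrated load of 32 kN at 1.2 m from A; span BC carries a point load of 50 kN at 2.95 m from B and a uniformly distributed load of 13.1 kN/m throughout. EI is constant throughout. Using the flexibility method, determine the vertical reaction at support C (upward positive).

Release continuity at B by inserting a hinge; the redundant is the internal moment M_B. The primary structure is two simply-supported spans AB and BC.
Rotations at B on the released spans (each span's end-slope, ×1/EI):
  span AB: UDL 11.7: wL³/(24EI) = 13.16/EI
  span AB: point load 32 at a = 1.2: Pab(L + a)/(6LEI) = 16.13/EI
  span BC: point load 50 at a = 2.95: Pab(L + b)/(6LEI) = 380.7/EI
  span BC: UDL 13.1: wL³/(24EI) = 896.8/EI
  relative rotation θ_0 = (29.29 + 1278)/EI = 1307/EI
A unit hogging moment at B produces rotation L₁/(3EI) + L₂/(3EI) = 4.933/EI.
Compatibility: M_B·(L₁+L₂)/(3EI) = θ_0, giving M_B = 264.9 kN·m (hogging).
Span BC, ΣM about C: R_B^{BC}·11.8 = 1355 + 264.9, so R_B^{BC} = 137.2 kN and R_C = 204.6 − 137.2 = 67.34 kN.

R_C = 67.34 kN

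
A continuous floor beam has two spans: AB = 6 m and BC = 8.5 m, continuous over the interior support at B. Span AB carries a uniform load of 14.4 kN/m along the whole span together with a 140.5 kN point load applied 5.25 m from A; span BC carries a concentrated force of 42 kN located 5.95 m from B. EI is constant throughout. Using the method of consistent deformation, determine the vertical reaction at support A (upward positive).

Release continuity at B by inserting a hinge; the redundant is the internal moment M_B. The primary structure is two simply-supported spans AB and BC.
Rotations at B on the released spans (each span's end-slope, ×1/EI):
  span AB: UDL 14.4: wL³/(24EI) = 129.6/EI
  span AB: point load 140.5 at a = 5.25: Pab(L + a)/(6LEI) = 172.9/EI
  span BC: point load 42 at a = 5.95: Pab(L + b)/(6LEI) = 138.1/EI
  relative rotation θ_0 = (302.5 + 138.1)/EI = 440.6/EI
A unit hogging moment at B produces rotation L₁/(3EI) + L₂/(3EI) = 4.833/EI.
Compatibility: M_B·(L₁+L₂)/(3EI) = θ_0, giving M_B = 91.15 kN·m (hogging).
Span AB, ΣM about A with M_B applied at B: R_B^{AB}·6 = 996.8 + 91.15, so R_B^{AB} = 181.3 kN and R_A = 226.9 − 181.3 = 45.57 kN.

R_A = 45.57 kN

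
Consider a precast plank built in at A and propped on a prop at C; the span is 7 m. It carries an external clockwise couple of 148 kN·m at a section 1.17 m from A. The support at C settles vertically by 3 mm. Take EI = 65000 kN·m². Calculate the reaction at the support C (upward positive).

R_C = 8.01 kN

Choose R_C as the redundant. The primary structure is the cantilever fixed at A.
Downward deflection at the released point C due to the loads:
  clockwise couple 148 at a = 1.17: M₀a(2L − a)/(2EI) = 1111/EI
Tip deflection under a unit load at C: L³/(3EI) = 114.3/EI.
With EI = 65000 kN·m²: δ_0 = 0.01709 m and δ_{CC} = 0.001759 m/kN.
Compatibility — the beam at C must follow the support down by 0.003 m: δ_0 − R_C·δ_{CC} = 0.003, so R_C = (0.01709 − 0.003)/0.001759 = 8.01 kN.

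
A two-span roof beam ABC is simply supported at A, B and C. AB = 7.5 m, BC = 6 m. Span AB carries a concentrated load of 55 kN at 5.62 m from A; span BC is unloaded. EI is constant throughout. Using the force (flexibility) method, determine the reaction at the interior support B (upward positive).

R_B = 52.51 kN

Release continuity at B by inserting a hinge; the redundant is the internal moment M_B. The primary structure is two simply-supported spans AB and BC.
Discontinuity in slope at B on the released structure — sum the simple-span end rotations:
  span AB: point load 55 at a = 5.62: Pab(L + a)/(6LEI) = 169.4/EI
  relative rotation θ_0 = (169.4 + 0)/EI = 169.4/EI
A unit hogging moment at B produces rotation L₁/(3EI) + L₂/(3EI) = 4.5/EI.
Compatibility: M_B·(L₁+L₂)/(3EI) = θ_0, giving M_B = 37.65 kN·m (hogging).
Span AB, ΣM about A with M_B applied at B: R_B^{AB}·7.5 = 309.1 + 37.65, so R_B^{AB} = 46.23 kN and R_A = 55 − 46.23 = 8.767 kN.
Span BC, ΣM about C: R_B^{BC}·6 = 0 + 37.65, so R_B^{BC} = 6.275 kN and R_C = 0 − 6.275 = -6.275 kN.
R_B = 46.23 + 6.275 = 52.51 kN.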